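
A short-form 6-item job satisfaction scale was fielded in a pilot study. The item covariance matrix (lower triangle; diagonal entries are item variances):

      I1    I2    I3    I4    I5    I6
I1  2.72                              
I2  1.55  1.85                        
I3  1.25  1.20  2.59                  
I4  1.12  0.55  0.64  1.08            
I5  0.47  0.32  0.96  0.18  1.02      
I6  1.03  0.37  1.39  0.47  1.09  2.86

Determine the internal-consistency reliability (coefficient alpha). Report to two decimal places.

α = 0.81

Σσᵢ² = 2.72 + 1.85 + 2.59 + 1.08 + 1.02 + 2.86 = 12.12
Sum of the distinct covariances = 12.59
Var(T) = 12.12 + 2 × 12.59 = 37.30
α = (k/(k−1))·(1 − Σσᵢ²/Var(T)) = (6/5)·(1 − 12.12/37.30) = 0.81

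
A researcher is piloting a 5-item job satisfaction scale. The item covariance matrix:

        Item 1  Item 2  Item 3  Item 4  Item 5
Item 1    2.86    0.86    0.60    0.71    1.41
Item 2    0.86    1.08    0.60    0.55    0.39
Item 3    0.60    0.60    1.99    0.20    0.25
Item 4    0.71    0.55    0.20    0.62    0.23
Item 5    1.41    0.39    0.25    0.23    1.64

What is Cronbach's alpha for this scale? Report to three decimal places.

sum of item variances = 2.86 + 1.08 + 1.99 + 0.62 + 1.64 = 8.19
Sum of the distinct covariances = 5.80
σ²_T = 8.19 + 2 × 5.80 = 19.79
α = (k/(k−1))·(1 − sum of item variances/σ²_T) = (5/4)·(1 − 8.19/19.79) = 0.733

α = 0.733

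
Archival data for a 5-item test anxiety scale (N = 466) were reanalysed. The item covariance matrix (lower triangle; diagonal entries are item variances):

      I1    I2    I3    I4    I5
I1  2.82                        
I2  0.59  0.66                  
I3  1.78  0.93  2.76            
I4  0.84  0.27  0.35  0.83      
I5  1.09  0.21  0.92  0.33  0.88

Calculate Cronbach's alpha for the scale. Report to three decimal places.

α = 0.810

ΣVar(i) = 2.82 + 0.66 + 2.76 + 0.83 + 0.88 = 7.95
Sum of off-diagonal covariances = 7.31
σ²_T = 7.95 + 2 × 7.31 = 22.57
α = (k/(k−1))·(1 − ΣVar(i)/σ²_T) = (5/4)·(1 − 7.95/22.57) = 0.810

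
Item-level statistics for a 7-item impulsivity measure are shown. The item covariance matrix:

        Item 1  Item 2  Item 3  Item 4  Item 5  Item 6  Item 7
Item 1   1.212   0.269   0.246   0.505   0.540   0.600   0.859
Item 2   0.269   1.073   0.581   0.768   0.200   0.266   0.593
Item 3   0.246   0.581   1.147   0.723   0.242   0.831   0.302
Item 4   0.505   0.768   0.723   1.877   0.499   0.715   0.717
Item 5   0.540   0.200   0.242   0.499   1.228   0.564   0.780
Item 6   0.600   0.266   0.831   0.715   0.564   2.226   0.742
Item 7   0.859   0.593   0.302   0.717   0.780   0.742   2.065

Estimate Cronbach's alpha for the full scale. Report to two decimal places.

ΣVar(i) = 1.212 + 1.073 + 1.147 + 1.877 + 1.228 + 2.226 + 2.065 = 10.828
Sum of off-diagonal covariances = 11.542
σ²_T = 10.828 + 2 × 11.542 = 33.912
α = (k/(k−1))·(1 − ΣVar(i)/σ²_T) = (7/6)·(1 − 10.828/33.912) = 0.79

α = 0.79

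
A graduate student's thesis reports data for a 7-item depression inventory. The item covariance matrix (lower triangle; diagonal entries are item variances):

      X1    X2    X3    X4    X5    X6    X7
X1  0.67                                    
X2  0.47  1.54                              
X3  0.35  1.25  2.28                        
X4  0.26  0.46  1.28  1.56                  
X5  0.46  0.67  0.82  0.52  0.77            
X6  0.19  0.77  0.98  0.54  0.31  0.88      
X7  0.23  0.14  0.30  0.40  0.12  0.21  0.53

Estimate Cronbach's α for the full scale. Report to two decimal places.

Σσ²ᵢ = 0.67 + 1.54 + 2.28 + 1.56 + 0.77 + 0.88 + 0.53 = 8.23
Sum of the distinct covariances = 10.73
Var(T) = 8.23 + 2 × 10.73 = 29.69
α = (k/(k−1))·(1 − Σσ²ᵢ/Var(T)) = (7/6)·(1 − 8.23/29.69) = 0.84

α = 0.84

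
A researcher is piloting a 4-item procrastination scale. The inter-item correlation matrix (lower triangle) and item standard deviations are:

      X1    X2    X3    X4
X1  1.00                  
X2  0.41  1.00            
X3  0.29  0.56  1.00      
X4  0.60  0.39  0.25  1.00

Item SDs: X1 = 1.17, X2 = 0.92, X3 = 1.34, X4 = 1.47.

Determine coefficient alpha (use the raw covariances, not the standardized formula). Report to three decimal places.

Σσ²ᵢ = 1.17² + 0.92² + 1.34² + 1.47² = 6.1718
Covariances σ_ij = r_ij · s_i · s_j:
  σ(X1,X2) = 0.41 × 1.17 × 0.92 = 0.4413
  σ(X1,X3) = 0.29 × 1.17 × 1.34 = 0.4547
  σ(X1,X4) = 0.60 × 1.17 × 1.47 = 1.0319
  σ(X2,X3) = 0.56 × 0.92 × 1.34 = 0.6904
  σ(X2,X4) = 0.39 × 0.92 × 1.47 = 0.5274
  σ(X3,X4) = 0.25 × 1.34 × 1.47 = 0.4924
σ²_T = Σσ²ᵢ + 2·Σσ_ij = 6.1718 + 2 × 3.6381 = 13.4480
α = (4/3)·(1 − 6.1718/13.4480) = 0.721

coefficient alpha = 0.721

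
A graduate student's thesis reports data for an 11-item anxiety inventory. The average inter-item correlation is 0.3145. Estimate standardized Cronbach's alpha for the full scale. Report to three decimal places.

Standardized α = k·r̄ / (1 + (k−1)·r̄) = 11 × 0.3145 / (1 + 10 × 0.3145)
  = 3.4595 / 4.1450 = 0.835

α = 0.835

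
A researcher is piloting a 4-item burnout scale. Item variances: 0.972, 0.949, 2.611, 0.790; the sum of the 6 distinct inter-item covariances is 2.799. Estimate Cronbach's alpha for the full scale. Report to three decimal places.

Cronbach's alpha = 0.684

ΣVar(i) = 0.972 + 0.949 + 2.611 + 0.790 = 5.322
Sum of distinct covariances = 2.799
σ²_total = ΣVar(i) + 2·Σcov = 5.322 + 2 × 2.799 = 10.920
α = (4/3)·(1 − 5.322/10.920) = 0.684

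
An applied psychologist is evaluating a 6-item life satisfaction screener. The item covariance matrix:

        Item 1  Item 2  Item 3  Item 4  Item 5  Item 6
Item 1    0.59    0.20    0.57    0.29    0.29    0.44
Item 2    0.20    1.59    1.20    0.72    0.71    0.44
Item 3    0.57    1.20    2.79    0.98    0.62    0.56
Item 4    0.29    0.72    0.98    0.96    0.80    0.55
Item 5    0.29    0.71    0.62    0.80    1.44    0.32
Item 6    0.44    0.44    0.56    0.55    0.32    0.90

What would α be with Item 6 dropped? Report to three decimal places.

Remaining items: Item 1, Item 2, Item 3, Item 4, Item 5 (k = 5).
ΣVar(i) = 0.59 + 1.59 + 2.79 + 0.96 + 1.44 = 7.37
σ²_total = 7.37 + 2 × 6.38 = 20.13
α (item deleted) = (5/4)·(1 − 7.37/20.13) = 0.792

α = 0.792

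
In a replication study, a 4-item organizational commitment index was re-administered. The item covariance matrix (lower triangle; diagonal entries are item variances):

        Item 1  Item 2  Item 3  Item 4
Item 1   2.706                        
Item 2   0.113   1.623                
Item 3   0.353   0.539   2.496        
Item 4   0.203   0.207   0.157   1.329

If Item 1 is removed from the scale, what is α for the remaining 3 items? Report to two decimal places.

α = 0.37

Remaining items: Item 2, Item 3, Item 4 (k = 3).
Σσ²ᵢ = 1.623 + 2.496 + 1.329 = 5.448
total variance = 5.448 + 2 × 0.903 = 7.254
α (item deleted) = (3/2)·(1 − 5.448/7.254) = 0.37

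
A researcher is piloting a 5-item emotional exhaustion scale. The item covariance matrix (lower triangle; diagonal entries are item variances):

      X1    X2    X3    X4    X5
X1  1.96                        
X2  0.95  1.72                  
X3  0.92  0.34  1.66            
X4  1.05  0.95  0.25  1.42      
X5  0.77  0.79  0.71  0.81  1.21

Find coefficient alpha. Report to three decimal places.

sum of item variances = 1.96 + 1.72 + 1.66 + 1.42 + 1.21 = 7.97
Σ_{i<j} σ_ij = 7.54
total variance = 7.97 + 2 × 7.54 = 23.05
α = (k/(k−1))·(1 − sum of item variances/total variance) = (5/4)·(1 − 7.97/23.05) = 0.818

α = 0.818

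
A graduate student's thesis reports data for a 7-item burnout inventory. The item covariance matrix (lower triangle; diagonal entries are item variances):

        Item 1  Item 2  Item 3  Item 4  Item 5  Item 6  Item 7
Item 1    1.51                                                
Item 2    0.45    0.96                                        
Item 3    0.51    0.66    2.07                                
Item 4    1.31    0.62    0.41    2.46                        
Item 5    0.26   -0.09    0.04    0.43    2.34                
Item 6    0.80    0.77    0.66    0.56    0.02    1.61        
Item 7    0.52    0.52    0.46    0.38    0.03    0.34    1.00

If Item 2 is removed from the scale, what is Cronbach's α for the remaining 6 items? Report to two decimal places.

α = 0.66

Remaining items: Item 1, Item 3, Item 4, Item 5, Item 6, Item 7 (k = 6).
Σσᵢ² = 1.51 + 2.07 + 2.46 + 2.34 + 1.61 + 1.00 = 10.99
total variance = 10.99 + 2 × 6.73 = 24.45
α (item deleted) = (6/5)·(1 − 10.99/24.45) = 0.66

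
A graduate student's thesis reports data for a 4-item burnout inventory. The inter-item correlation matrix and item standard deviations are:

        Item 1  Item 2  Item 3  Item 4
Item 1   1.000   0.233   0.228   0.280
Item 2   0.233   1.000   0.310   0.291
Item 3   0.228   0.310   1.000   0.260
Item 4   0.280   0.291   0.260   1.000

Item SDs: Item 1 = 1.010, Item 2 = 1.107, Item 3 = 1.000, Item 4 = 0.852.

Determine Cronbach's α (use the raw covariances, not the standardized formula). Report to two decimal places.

Σσ²ᵢ = 1.010² + 1.107² + 1.000² + 0.852² = 3.9715
Covariances σ_ij = r_ij · s_i · s_j:
  σ(Item 1,Item 2) = 0.233 × 1.010 × 1.107 = 0.2605
  σ(Item 1,Item 3) = 0.228 × 1.010 × 1.000 = 0.2303
  σ(Item 1,Item 4) = 0.280 × 1.010 × 0.852 = 0.2409
  σ(Item 2,Item 3) = 0.310 × 1.107 × 1.000 = 0.3432
  σ(Item 2,Item 4) = 0.291 × 1.107 × 0.852 = 0.2745
  σ(Item 3,Item 4) = 0.260 × 1.000 × 0.852 = 0.2215
σ²_T = Σσ²ᵢ + 2·Σσ_ij = 3.9715 + 2 × 1.5709 = 7.1133
α = (4/3)·(1 − 3.9715/7.1133) = 0.59

α = 0.59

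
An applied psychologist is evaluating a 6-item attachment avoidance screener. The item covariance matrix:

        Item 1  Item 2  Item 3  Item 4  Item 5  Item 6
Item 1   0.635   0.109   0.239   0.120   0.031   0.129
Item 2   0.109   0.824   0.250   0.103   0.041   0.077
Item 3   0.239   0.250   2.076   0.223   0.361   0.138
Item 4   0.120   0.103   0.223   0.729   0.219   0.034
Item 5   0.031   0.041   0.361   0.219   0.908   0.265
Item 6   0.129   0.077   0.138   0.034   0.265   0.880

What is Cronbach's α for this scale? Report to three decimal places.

α = 0.523

sum of item variances = 0.635 + 0.824 + 2.076 + 0.729 + 0.908 + 0.880 = 6.052
Sum of the distinct covariances = 2.339
σ²_total = 6.052 + 2 × 2.339 = 10.730
α = (k/(k−1))·(1 − sum of item variances/σ²_total) = (6/5)·(1 − 6.052/10.730) = 0.523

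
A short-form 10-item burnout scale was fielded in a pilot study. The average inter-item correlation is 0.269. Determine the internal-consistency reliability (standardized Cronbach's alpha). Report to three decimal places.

standardized Cronbach's alpha = 0.786

Standardized α = k·r̄ / (1 + (k−1)·r̄) = 10 × 0.269 / (1 + 9 × 0.269)
  = 2.6900 / 3.4210 = 0.786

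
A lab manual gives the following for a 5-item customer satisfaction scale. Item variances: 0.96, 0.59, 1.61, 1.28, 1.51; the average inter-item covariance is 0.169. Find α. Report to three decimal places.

α = 0.453

Σσᵢ² = 0.96 + 0.59 + 1.61 + 1.28 + 1.51 = 5.95
Sum of the 10 distinct covariances = 10 × 0.169 = 1.690
Var(T) = Σσᵢ² + 2·Σcov = 5.95 + 2 × 1.690 = 9.330
α = (5/4)·(1 − 5.95/9.330) = 0.453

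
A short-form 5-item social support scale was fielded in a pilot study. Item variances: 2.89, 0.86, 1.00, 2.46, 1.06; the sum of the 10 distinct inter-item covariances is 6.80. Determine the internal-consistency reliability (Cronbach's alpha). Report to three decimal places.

α = 0.777

Σσᵢ² = 2.89 + 0.86 + 1.00 + 2.46 + 1.06 = 8.27
Sum of distinct covariances = 6.80
σ²_total = Σσᵢ² + 2·Σcov = 8.27 + 2 × 6.80 = 21.87
α = (5/4)·(1 − 8.27/21.87) = 0.777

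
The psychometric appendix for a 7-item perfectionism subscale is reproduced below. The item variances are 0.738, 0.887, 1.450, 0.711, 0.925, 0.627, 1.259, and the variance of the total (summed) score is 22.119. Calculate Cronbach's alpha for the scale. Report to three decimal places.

ΣVar(i) = 0.738 + 0.887 + 1.450 + 0.711 + 0.925 + 0.627 + 1.259 = 6.597
α = (k/(k−1))·(1 − ΣVar(i)/Var(T)) = (7/6)·(1 − 6.597/22.119) = 0.819

α = 0.819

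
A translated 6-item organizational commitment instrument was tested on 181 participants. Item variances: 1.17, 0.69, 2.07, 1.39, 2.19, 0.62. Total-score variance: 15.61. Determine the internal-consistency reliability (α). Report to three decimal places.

Σσ²ᵢ = 1.17 + 0.69 + 2.07 + 1.39 + 2.19 + 0.62 = 8.13
α = (k/(k−1))·(1 − Σσ²ᵢ/σ²_T) = (6/5)·(1 − 8.13/15.61) = 0.575

α = 0.575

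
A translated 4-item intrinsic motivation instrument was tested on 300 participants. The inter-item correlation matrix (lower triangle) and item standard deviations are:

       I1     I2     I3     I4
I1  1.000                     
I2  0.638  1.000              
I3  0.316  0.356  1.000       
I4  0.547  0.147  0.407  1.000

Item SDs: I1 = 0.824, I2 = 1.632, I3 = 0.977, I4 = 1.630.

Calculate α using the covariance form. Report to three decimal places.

Σσ²ᵢ = 0.824² + 1.632² + 0.977² + 1.630² = 6.9538
Covariances σ_ij = r_ij · s_i · s_j:
  σ(I1,I2) = 0.638 × 0.824 × 1.632 = 0.8580
  σ(I1,I3) = 0.316 × 0.824 × 0.977 = 0.2544
  σ(I1,I4) = 0.547 × 0.824 × 1.630 = 0.7347
  σ(I2,I3) = 0.356 × 1.632 × 0.977 = 0.5676
  σ(I2,I4) = 0.147 × 1.632 × 1.630 = 0.3910
  σ(I3,I4) = 0.407 × 0.977 × 1.630 = 0.6482
σ²_T = Σσ²ᵢ + 2·Σσ_ij = 6.9538 + 2 × 3.4539 = 13.8616
α = (4/3)·(1 − 6.9538/13.8616) = 0.664

α = 0.664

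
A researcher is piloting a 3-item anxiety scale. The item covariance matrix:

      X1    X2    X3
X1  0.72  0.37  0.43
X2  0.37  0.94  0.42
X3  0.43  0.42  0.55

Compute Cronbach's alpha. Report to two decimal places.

α = 0.79

Σσ²ᵢ = 0.72 + 0.94 + 0.55 = 2.21
Sum of the distinct covariances = 1.22
σ²_total = 2.21 + 2 × 1.22 = 4.65
α = (k/(k−1))·(1 − Σσ²ᵢ/σ²_total) = (3/2)·(1 − 2.21/4.65) = 0.79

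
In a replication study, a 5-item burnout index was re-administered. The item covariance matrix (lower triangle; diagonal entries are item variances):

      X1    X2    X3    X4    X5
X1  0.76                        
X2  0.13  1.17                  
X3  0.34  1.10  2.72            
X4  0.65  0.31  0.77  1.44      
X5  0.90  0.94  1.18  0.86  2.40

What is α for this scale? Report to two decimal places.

α = 0.79

Σσ²ᵢ = 0.76 + 1.17 + 2.72 + 1.44 + 2.40 = 8.49
Sum of the distinct covariances = 7.18
total variance = 8.49 + 2 × 7.18 = 22.85
α = (k/(k−1))·(1 − Σσ²ᵢ/total variance) = (5/4)·(1 − 8.49/22.85) = 0.79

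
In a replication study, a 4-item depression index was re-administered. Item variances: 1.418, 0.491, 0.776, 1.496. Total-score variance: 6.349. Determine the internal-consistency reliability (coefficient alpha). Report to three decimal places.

sum of item variances = 1.418 + 0.491 + 0.776 + 1.496 = 4.181
α = (k/(k−1))·(1 − sum of item variances/Var(T)) = (4/3)·(1 − 4.181/6.349) = 0.455

α = 0.455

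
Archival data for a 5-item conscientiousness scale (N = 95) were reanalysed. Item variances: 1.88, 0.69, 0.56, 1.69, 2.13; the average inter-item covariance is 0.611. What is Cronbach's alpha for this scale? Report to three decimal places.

α = 0.797

Σσᵢ² = 1.88 + 0.69 + 0.56 + 1.69 + 2.13 = 6.95
Sum of the 10 distinct covariances = 10 × 0.611 = 6.110
σ²_total = Σσᵢ² + 2·Σcov = 6.95 + 2 × 6.110 = 19.170
α = (5/4)·(1 − 6.95/19.170) = 0.797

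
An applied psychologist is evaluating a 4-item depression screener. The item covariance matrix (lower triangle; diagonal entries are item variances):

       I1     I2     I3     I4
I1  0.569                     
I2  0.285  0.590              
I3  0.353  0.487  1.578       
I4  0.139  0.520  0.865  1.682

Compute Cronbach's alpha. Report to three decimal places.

Σσ²ᵢ = 0.569 + 0.590 + 1.578 + 1.682 = 4.419
Σ_{i<j} σ_ij = 2.649
total variance = 4.419 + 2 × 2.649 = 9.717
α = (k/(k−1))·(1 − Σσ²ᵢ/total variance) = (4/3)·(1 − 4.419/9.717) = 0.727

Cronbach's alpha = 0.727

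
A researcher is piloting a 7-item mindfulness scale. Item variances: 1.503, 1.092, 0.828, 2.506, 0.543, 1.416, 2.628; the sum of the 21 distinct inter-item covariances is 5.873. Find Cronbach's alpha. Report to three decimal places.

α = 0.616

sum of item variances = 1.503 + 1.092 + 0.828 + 2.506 + 0.543 + 1.416 + 2.628 = 10.516
Sum of distinct covariances = 5.873
Var(T) = sum of item variances + 2·Σcov = 10.516 + 2 × 5.873 = 22.262
α = (7/6)·(1 − 10.516/22.262) = 0.616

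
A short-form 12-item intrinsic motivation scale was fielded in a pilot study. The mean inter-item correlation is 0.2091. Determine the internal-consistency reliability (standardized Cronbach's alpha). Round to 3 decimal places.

Standardized α = k·r̄ / (1 + (k−1)·r̄) = 12 × 0.2091 / (1 + 11 × 0.2091)
  = 2.5092 / 3.3001 = 0.760

α = 0.760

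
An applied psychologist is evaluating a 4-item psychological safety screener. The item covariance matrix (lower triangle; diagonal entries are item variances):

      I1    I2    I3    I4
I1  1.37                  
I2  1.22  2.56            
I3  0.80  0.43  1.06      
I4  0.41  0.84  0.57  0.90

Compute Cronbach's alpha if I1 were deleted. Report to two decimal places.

Remaining items: I2, I3, I4 (k = 3).
Σσ²ᵢ = 2.56 + 1.06 + 0.90 = 4.52
Var(T) = 4.52 + 2 × 1.84 = 8.20
α (item deleted) = (3/2)·(1 − 4.52/8.20) = 0.67

α = 0.67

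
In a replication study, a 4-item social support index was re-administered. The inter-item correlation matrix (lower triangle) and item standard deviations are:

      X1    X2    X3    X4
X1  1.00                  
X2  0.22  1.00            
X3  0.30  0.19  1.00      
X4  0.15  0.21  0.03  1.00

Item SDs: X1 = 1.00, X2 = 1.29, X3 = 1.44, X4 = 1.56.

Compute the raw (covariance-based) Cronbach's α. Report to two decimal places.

Cronbach's α = 0.44

Σσ²ᵢ = 1.00² + 1.29² + 1.44² + 1.56² = 7.1713
Covariances σ_ij = r_ij · s_i · s_j:
  σ(X1,X2) = 0.22 × 1.00 × 1.29 = 0.2838
  σ(X1,X3) = 0.30 × 1.00 × 1.44 = 0.4320
  σ(X1,X4) = 0.15 × 1.00 × 1.56 = 0.2340
  σ(X2,X3) = 0.19 × 1.29 × 1.44 = 0.3529
  σ(X2,X4) = 0.21 × 1.29 × 1.56 = 0.4226
  σ(X3,X4) = 0.03 × 1.44 × 1.56 = 0.0674
σ²_T = Σσ²ᵢ + 2·Σσ_ij = 7.1713 + 2 × 1.7927 = 10.7567
α = (4/3)·(1 − 7.1713/10.7567) = 0.44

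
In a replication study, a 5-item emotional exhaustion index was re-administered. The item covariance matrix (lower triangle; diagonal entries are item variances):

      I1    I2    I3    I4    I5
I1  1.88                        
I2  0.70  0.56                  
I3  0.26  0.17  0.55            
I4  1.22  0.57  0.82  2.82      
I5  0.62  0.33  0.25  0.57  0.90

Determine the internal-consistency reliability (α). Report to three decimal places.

Σσᵢ² = 1.88 + 0.56 + 0.55 + 2.82 + 0.90 = 6.71
Σ_{i<j} σ_ij = 5.51
total variance = 6.71 + 2 × 5.51 = 17.73
α = (k/(k−1))·(1 − Σσᵢ²/total variance) = (5/4)·(1 − 6.71/17.73) = 0.777

α = 0.777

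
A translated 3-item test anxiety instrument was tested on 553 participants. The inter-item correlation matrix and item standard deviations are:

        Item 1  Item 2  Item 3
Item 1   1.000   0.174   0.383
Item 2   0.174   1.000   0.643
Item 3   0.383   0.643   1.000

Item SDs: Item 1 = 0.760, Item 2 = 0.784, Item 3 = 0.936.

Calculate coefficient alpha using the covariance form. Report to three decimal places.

α = 0.676

Σσ²ᵢ = 0.760² + 0.784² + 0.936² = 2.0684
Covariances σ_ij = r_ij · s_i · s_j:
  σ(Item 1,Item 2) = 0.174 × 0.760 × 0.784 = 0.1037
  σ(Item 1,Item 3) = 0.383 × 0.760 × 0.936 = 0.2725
  σ(Item 2,Item 3) = 0.643 × 0.784 × 0.936 = 0.4718
σ²_T = Σσ²ᵢ + 2·Σσ_ij = 2.0684 + 2 × 0.8480 = 3.7644
α = (3/2)·(1 − 2.0684/3.7644) = 0.676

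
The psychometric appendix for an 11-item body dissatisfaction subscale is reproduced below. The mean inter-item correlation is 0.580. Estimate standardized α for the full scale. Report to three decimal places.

Standardized α = k·r̄ / (1 + (k−1)·r̄) = 11 × 0.580 / (1 + 10 × 0.580)
  = 6.3800 / 6.8000 = 0.938

standardized α = 0.938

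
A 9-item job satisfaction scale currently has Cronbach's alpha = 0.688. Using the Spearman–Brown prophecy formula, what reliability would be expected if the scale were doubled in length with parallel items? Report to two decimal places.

Length factor m = 2
α' = m·α / (1 + (m−1)·α)
   = 2 × 0.688 / (1 + (2 − 1) × 0.688)
   = 1.3760 / 1.6880 = 0.82

predicted reliability = 0.82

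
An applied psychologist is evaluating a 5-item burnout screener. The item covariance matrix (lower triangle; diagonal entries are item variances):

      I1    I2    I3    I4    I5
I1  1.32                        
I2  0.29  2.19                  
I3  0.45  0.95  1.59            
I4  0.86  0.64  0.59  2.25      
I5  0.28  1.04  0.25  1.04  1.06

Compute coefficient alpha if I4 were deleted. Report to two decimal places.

coefficient alpha = 0.69

Remaining items: I1, I2, I3, I5 (k = 4).
sum of item variances = 1.32 + 2.19 + 1.59 + 1.06 = 6.16
total variance = 6.16 + 2 × 3.26 = 12.68
α (item deleted) = (4/3)·(1 − 6.16/12.68) = 0.69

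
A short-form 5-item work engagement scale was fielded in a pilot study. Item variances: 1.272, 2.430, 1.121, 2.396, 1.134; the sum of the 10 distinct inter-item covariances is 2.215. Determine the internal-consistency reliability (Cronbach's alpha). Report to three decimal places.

Cronbach's alpha = 0.433

sum of item variances = 1.272 + 2.430 + 1.121 + 2.396 + 1.134 = 8.353
Sum of distinct covariances = 2.215
σ²_T = sum of item variances + 2·Σcov = 8.353 + 2 × 2.215 = 12.783
α = (5/4)·(1 − 8.353/12.783) = 0.433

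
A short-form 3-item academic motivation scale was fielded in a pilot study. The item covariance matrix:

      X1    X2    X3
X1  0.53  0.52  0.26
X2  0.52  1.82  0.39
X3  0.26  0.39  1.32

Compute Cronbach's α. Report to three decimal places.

Cronbach's α = 0.584

sum of item variances = 0.53 + 1.82 + 1.32 = 3.67
Σ_{i<j} σ_ij = 1.17
σ²_total = 3.67 + 2 × 1.17 = 6.01
α = (k/(k−1))·(1 − sum of item variances/σ²_total) = (3/2)·(1 − 3.67/6.01) = 0.584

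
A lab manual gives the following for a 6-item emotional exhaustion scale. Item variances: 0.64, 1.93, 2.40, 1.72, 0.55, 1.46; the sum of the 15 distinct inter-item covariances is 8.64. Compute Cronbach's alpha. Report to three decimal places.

α = 0.798

Σσᵢ² = 0.64 + 1.93 + 2.40 + 1.72 + 0.55 + 1.46 = 8.70
Sum of distinct covariances = 8.64
σ²_total = Σσᵢ² + 2·Σcov = 8.70 + 2 × 8.64 = 25.98
α = (6/5)·(1 − 8.70/25.98) = 0.798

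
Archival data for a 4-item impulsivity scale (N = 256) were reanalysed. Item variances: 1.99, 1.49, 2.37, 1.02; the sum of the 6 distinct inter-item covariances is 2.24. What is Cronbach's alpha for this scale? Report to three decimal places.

α = 0.526

Σσᵢ² = 1.99 + 1.49 + 2.37 + 1.02 = 6.87
Sum of distinct covariances = 2.24
σ²_total = Σσᵢ² + 2·Σcov = 6.87 + 2 × 2.24 = 11.35
α = (4/3)·(1 − 6.87/11.35) = 0.526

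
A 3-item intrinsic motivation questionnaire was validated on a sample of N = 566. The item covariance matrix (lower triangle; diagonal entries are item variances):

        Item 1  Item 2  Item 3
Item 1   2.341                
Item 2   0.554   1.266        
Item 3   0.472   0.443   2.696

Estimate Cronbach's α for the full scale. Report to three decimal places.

ΣVar(i) = 2.341 + 1.266 + 2.696 = 6.303
Sum of the distinct covariances = 1.469
σ²_total = 6.303 + 2 × 1.469 = 9.241
α = (k/(k−1))·(1 − ΣVar(i)/σ²_total) = (3/2)·(1 − 6.303/9.241) = 0.477

α = 0.477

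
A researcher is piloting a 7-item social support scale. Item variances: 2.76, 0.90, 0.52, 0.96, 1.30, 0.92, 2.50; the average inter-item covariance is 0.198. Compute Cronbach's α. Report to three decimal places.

Cronbach's α = 0.534

sum of item variances = 2.76 + 0.90 + 0.52 + 0.96 + 1.30 + 0.92 + 2.50 = 9.86
Sum of the 21 distinct covariances = 21 × 0.198 = 4.158
total variance = sum of item variances + 2·Σcov = 9.86 + 2 × 4.158 = 18.176
α = (7/6)·(1 − 9.86/18.176) = 0.534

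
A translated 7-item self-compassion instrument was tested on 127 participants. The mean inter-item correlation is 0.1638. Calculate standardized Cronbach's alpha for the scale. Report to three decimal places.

Standardized α = k·r̄ / (1 + (k−1)·r̄) = 7 × 0.1638 / (1 + 6 × 0.1638)
  = 1.1466 / 1.9828 = 0.578

α = 0.578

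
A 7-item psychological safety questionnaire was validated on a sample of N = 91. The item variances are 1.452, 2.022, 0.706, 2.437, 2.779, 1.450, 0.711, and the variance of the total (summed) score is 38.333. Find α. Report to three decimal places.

α = 0.815

Σσᵢ² = 1.452 + 2.022 + 0.706 + 2.437 + 2.779 + 1.450 + 0.711 = 11.557
α = (k/(k−1))·(1 − Σσᵢ²/Var(T)) = (7/6)·(1 − 11.557/38.333) = 0.815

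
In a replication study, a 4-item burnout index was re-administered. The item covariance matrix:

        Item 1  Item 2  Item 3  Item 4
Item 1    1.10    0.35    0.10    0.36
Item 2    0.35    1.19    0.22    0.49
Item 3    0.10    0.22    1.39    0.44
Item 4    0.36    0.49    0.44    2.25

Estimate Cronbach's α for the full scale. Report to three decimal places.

sum of item variances = 1.10 + 1.19 + 1.39 + 2.25 = 5.93
Sum of the distinct covariances = 1.96
σ²_T = 5.93 + 2 × 1.96 = 9.85
α = (k/(k−1))·(1 − sum of item variances/σ²_T) = (4/3)·(1 − 5.93/9.85) = 0.531

α = 0.531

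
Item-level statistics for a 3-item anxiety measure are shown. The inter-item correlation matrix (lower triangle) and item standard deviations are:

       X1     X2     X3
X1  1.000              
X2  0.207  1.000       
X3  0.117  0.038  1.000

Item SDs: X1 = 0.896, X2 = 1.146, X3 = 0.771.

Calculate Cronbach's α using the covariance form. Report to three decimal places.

Σσ²ᵢ = 0.896² + 1.146² + 0.771² = 2.7106
Covariances σ_ij = r_ij · s_i · s_j:
  σ(X1,X2) = 0.207 × 0.896 × 1.146 = 0.2126
  σ(X1,X3) = 0.117 × 0.896 × 0.771 = 0.0808
  σ(X2,X3) = 0.038 × 1.146 × 0.771 = 0.0336
σ²_T = Σσ²ᵢ + 2·Σσ_ij = 2.7106 + 2 × 0.3270 = 3.3646
α = (3/2)·(1 − 2.7106/3.3646) = 0.292

Cronbach's α = 0.292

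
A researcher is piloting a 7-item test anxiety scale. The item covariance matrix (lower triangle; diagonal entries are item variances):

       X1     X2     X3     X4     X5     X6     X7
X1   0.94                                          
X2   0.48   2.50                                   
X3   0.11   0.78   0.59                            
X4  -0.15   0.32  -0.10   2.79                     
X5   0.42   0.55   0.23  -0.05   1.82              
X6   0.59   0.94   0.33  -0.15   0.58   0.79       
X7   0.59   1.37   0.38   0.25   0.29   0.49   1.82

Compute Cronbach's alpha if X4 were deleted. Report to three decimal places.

Remaining items: X1, X2, X3, X5, X6, X7 (k = 6).
sum of item variances = 0.94 + 2.50 + 0.59 + 1.82 + 0.79 + 1.82 = 8.46
σ²_total = 8.46 + 2 × 8.13 = 24.72
α (item deleted) = (6/5)·(1 − 8.46/24.72) = 0.789

Cronbach's alpha = 0.789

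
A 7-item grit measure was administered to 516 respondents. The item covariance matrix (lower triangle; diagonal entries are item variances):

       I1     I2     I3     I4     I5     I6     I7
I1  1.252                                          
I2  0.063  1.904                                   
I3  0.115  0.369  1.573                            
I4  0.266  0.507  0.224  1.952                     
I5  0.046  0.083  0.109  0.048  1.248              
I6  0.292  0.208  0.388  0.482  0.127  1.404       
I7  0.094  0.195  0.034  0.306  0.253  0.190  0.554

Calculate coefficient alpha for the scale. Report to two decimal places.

coefficient alpha = 0.55

sum of item variances = 1.252 + 1.904 + 1.573 + 1.952 + 1.248 + 1.404 + 0.554 = 9.887
Sum of off-diagonal covariances = 4.399
σ²_T = 9.887 + 2 × 4.399 = 18.685
α = (k/(k−1))·(1 − sum of item variances/σ²_T) = (7/6)·(1 − 9.887/18.685) = 0.55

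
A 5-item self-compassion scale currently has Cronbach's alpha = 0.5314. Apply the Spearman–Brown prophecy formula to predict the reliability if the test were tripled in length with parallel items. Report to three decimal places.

predicted reliability = 0.773

Length factor m = 3
α' = m·α / (1 + (m−1)·α)
   = 3 × 0.5314 / (1 + (3 − 1) × 0.5314)
   = 1.5942 / 2.0628 = 0.773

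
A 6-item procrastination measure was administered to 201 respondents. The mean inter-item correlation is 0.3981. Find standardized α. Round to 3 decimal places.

Standardized α = k·r̄ / (1 + (k−1)·r̄) = 6 × 0.3981 / (1 + 5 × 0.3981)
  = 2.3886 / 2.9905 = 0.799

α = 0.799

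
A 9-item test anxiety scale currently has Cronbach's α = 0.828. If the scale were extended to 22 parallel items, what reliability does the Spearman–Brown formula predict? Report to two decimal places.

Length factor m = 22/9 = 2.4444
α' = m·α / (1 + (m−1)·α)
   = 22/9 × 0.828 / (1 + (22/9 − 1) × 0.828)
   = 2.0240 / 2.1960 = 0.92

predicted reliability = 0.92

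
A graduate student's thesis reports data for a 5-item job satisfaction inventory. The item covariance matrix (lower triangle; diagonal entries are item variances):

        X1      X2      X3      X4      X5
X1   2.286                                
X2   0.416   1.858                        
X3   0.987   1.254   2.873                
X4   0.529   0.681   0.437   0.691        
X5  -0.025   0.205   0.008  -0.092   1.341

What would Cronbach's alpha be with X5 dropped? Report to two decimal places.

Cronbach's alpha = 0.70

Remaining items: X1, X2, X3, X4 (k = 4).
Σσᵢ² = 2.286 + 1.858 + 2.873 + 0.691 = 7.708
total variance = 7.708 + 2 × 4.304 = 16.316
α (item deleted) = (4/3)·(1 − 7.708/16.316) = 0.70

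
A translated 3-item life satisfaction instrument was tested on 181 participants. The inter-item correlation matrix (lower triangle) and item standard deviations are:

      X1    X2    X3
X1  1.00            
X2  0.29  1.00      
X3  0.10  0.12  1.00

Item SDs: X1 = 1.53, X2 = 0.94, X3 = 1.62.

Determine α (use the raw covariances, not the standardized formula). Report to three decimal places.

α = 0.337

Σσ²ᵢ = 1.53² + 0.94² + 1.62² = 5.8489
Covariances σ_ij = r_ij · s_i · s_j:
  σ(X1,X2) = 0.29 × 1.53 × 0.94 = 0.4171
  σ(X1,X3) = 0.10 × 1.53 × 1.62 = 0.2479
  σ(X2,X3) = 0.12 × 0.94 × 1.62 = 0.1827
σ²_T = Σσ²ᵢ + 2·Σσ_ij = 5.8489 + 2 × 0.8477 = 7.5443
α = (3/2)·(1 − 5.8489/7.5443) = 0.337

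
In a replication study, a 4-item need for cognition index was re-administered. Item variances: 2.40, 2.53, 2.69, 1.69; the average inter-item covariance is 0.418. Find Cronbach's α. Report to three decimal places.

α = 0.467

Σσᵢ² = 2.40 + 2.53 + 2.69 + 1.69 = 9.31
Sum of the 6 distinct covariances = 6 × 0.418 = 2.508
σ²_T = Σσᵢ² + 2·Σcov = 9.31 + 2 × 2.508 = 14.326
α = (4/3)·(1 − 9.31/14.326) = 0.467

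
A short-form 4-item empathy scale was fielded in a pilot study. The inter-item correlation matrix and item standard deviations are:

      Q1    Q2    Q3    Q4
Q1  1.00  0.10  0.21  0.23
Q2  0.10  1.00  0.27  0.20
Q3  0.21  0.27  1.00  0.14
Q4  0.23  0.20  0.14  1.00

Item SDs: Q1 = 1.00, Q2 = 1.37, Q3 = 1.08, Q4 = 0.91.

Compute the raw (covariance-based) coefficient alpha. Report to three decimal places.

coefficient alpha = 0.478

Σσ²ᵢ = 1.00² + 1.37² + 1.08² + 0.91² = 4.8714
Covariances σ_ij = r_ij · s_i · s_j:
  σ(Q1,Q2) = 0.10 × 1.00 × 1.37 = 0.1370
  σ(Q1,Q3) = 0.21 × 1.00 × 1.08 = 0.2268
  σ(Q1,Q4) = 0.23 × 1.00 × 0.91 = 0.2093
  σ(Q2,Q3) = 0.27 × 1.37 × 1.08 = 0.3995
  σ(Q2,Q4) = 0.20 × 1.37 × 0.91 = 0.2493
  σ(Q3,Q4) = 0.14 × 1.08 × 0.91 = 0.1376
σ²_T = Σσ²ᵢ + 2·Σσ_ij = 4.8714 + 2 × 1.3595 = 7.5904
α = (4/3)·(1 − 4.8714/7.5904) = 0.478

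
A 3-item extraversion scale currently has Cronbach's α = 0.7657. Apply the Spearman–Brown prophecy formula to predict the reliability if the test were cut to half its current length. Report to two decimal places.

predicted reliability = 0.62

Length factor m = 1/2
α' = m·α / (1 − (1−m)·α)
   = 1/2 × 0.7657 / (1 − (1 − 1/2) × 0.7657)
   = 0.3829 / 0.6171 = 0.62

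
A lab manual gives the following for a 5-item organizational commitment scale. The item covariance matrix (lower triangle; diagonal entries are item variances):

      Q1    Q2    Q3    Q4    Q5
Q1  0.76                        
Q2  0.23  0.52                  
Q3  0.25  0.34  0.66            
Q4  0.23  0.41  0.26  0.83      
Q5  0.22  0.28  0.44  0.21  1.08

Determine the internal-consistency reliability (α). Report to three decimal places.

α = 0.748

Σσᵢ² = 0.76 + 0.52 + 0.66 + 0.83 + 1.08 = 3.85
Sum of off-diagonal covariances = 2.87
Var(T) = 3.85 + 2 × 2.87 = 9.59
α = (k/(k−1))·(1 − Σσᵢ²/Var(T)) = (5/4)·(1 − 3.85/9.59) = 0.748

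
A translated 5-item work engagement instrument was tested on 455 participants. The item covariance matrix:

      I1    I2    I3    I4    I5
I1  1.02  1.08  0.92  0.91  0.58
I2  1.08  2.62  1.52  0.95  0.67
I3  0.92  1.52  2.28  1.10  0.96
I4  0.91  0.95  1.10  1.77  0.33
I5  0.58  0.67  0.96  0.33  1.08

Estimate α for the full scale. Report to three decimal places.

α = 0.841

Σσᵢ² = 1.02 + 2.62 + 2.28 + 1.77 + 1.08 = 8.77
Σ_{i<j} σ_ij = 9.02
σ²_T = 8.77 + 2 × 9.02 = 26.81
α = (k/(k−1))·(1 − Σσᵢ²/σ²_T) = (5/4)·(1 − 8.77/26.81) = 0.841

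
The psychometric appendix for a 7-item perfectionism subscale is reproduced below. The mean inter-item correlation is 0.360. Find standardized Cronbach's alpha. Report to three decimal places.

α = 0.797

Standardized α = k·r̄ / (1 + (k−1)·r̄) = 7 × 0.360 / (1 + 6 × 0.360)
  = 2.5200 / 3.1600 = 0.797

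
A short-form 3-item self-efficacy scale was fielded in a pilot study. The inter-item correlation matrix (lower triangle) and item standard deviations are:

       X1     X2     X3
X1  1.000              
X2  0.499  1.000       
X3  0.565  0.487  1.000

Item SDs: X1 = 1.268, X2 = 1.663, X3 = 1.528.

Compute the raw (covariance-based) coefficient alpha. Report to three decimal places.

α = 0.753

Σσ²ᵢ = 1.268² + 1.663² + 1.528² = 6.7082
Covariances σ_ij = r_ij · s_i · s_j:
  σ(X1,X2) = 0.499 × 1.268 × 1.663 = 1.0522
  σ(X1,X3) = 0.565 × 1.268 × 1.528 = 1.0947
  σ(X2,X3) = 0.487 × 1.663 × 1.528 = 1.2375
σ²_T = Σσ²ᵢ + 2·Σσ_ij = 6.7082 + 2 × 3.3844 = 13.4770
α = (3/2)·(1 − 6.7082/13.4770) = 0.753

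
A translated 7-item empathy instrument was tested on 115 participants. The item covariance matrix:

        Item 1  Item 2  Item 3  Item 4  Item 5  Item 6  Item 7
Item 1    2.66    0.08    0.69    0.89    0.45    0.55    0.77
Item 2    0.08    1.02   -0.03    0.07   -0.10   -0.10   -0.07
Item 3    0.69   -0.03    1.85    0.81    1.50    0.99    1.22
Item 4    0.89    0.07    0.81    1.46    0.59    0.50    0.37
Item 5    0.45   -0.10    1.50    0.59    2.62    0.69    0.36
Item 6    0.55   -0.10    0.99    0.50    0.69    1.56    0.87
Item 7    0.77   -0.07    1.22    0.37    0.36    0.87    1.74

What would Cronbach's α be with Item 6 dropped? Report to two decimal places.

Remaining items: Item 1, Item 2, Item 3, Item 4, Item 5, Item 7 (k = 6).
ΣVar(i) = 2.66 + 1.02 + 1.85 + 1.46 + 2.62 + 1.74 = 11.35
σ²_T = 11.35 + 2 × 7.60 = 26.55
α (item deleted) = (6/5)·(1 − 11.35/26.55) = 0.69

Cronbach's α = 0.69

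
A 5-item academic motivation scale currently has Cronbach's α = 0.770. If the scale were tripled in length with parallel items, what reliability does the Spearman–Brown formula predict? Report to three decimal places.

predicted reliability = 0.909

Length factor m = 3
α' = m·α / (1 + (m−1)·α)
   = 3 × 0.770 / (1 + (3 − 1) × 0.770)
   = 2.3100 / 2.5400 = 0.909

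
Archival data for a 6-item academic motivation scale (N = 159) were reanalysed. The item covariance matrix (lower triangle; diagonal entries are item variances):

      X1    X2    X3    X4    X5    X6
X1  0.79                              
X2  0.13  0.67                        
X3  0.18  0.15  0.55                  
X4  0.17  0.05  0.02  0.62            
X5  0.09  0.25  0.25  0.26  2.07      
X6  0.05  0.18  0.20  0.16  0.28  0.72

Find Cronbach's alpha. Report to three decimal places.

α = 0.566

Σσ²ᵢ = 0.79 + 0.67 + 0.55 + 0.62 + 2.07 + 0.72 = 5.42
Sum of the distinct covariances = 2.42
total variance = 5.42 + 2 × 2.42 = 10.26
α = (k/(k−1))·(1 − Σσ²ᵢ/total variance) = (6/5)·(1 − 5.42/10.26) = 0.566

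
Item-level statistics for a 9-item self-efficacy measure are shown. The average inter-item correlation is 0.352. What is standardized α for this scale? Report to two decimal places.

Standardized α = k·r̄ / (1 + (k−1)·r̄) = 9 × 0.352 / (1 + 8 × 0.352)
  = 3.1680 / 3.8160 = 0.83

α = 0.83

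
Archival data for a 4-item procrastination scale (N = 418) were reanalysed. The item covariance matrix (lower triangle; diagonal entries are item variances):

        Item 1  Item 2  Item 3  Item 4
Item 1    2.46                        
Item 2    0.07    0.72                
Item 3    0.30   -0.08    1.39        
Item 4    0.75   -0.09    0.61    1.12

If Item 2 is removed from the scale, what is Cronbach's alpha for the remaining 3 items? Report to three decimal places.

Remaining items: Item 1, Item 3, Item 4 (k = 3).
Σσ²ᵢ = 2.46 + 1.39 + 1.12 = 4.97
σ²_T = 4.97 + 2 × 1.66 = 8.29
α (item deleted) = (3/2)·(1 − 4.97/8.29) = 0.601

α = 0.601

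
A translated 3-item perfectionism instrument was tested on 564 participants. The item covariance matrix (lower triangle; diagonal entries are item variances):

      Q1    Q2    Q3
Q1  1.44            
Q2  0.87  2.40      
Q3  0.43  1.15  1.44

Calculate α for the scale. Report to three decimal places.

sum of item variances = 1.44 + 2.40 + 1.44 = 5.28
Σ_{i<j} σ_ij = 2.45
σ²_T = 5.28 + 2 × 2.45 = 10.18
α = (k/(k−1))·(1 − sum of item variances/σ²_T) = (3/2)·(1 − 5.28/10.18) = 0.722

α = 0.722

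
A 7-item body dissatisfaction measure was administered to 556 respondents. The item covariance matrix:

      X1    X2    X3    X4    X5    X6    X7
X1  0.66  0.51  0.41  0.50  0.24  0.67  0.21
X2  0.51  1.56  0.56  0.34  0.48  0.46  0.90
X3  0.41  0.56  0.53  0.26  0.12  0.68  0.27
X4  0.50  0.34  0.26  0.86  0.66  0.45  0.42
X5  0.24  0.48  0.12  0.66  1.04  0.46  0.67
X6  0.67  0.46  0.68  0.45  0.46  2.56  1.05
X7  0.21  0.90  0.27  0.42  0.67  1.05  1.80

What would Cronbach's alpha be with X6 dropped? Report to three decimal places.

Remaining items: X1, X2, X3, X4, X5, X7 (k = 6).
Σσᵢ² = 0.66 + 1.56 + 0.53 + 0.86 + 1.04 + 1.80 = 6.45
σ²_total = 6.45 + 2 × 6.55 = 19.55
α (item deleted) = (6/5)·(1 − 6.45/19.55) = 0.804

α = 0.804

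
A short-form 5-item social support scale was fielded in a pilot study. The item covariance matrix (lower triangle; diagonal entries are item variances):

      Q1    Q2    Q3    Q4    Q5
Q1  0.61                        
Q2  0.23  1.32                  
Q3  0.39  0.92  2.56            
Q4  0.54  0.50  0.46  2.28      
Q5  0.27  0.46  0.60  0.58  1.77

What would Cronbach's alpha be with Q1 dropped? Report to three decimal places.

Remaining items: Q2, Q3, Q4, Q5 (k = 4).
Σσᵢ² = 1.32 + 2.56 + 2.28 + 1.77 = 7.93
σ²_total = 7.93 + 2 × 3.52 = 14.97
α (item deleted) = (4/3)·(1 − 7.93/14.97) = 0.627

Cronbach's alpha = 0.627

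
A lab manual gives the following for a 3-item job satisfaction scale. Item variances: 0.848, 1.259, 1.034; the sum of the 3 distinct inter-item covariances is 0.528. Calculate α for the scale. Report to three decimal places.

α = 0.377

sum of item variances = 0.848 + 1.259 + 1.034 = 3.141
Sum of distinct covariances = 0.528
total variance = sum of item variances + 2·Σcov = 3.141 + 2 × 0.528 = 4.197
α = (3/2)·(1 − 3.141/4.197) = 0.377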